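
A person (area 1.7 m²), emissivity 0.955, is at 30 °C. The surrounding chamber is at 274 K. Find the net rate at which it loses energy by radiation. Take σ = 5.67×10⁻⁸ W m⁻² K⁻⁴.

Q ≈ 257 W

Convert: 30 °C = 303 K.
Q = εσA(T⁴ − T_s⁴). T⁴ − T_s⁴ = (303)⁴ − (274)⁴ = 8.43×10^9 − 5.64×10^9 = 2.79×10^9 K⁴.
Q = 0.955 × 5.67×10⁻⁸ × 1.70 × 2.79×10^9 = 257 W.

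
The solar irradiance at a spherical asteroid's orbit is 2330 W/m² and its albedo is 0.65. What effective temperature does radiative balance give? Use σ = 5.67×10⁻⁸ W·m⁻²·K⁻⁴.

Power absorbed = (1−a)S·πR²; power emitted = 4πR²σT⁴. Equating and cancelling πR²:
T = ((1−a)S / 4σ)^(1/4) = (816 / (4 × 5.67×10⁻⁸))^(1/4) = (3.60×10^9)^(1/4).
T = 245 K.

T ≈ 245 K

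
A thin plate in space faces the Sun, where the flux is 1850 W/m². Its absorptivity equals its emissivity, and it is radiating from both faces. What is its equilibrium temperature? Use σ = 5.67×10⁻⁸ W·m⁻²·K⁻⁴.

T ≈ 357 K

Absorbed flux αS = emitted flux 2εσT⁴ per unit area; with α = ε this gives T = (S/2σ)^(1/4).
T = (1850 / (2 × 5.67×10⁻⁸))^(1/4) = (1.63×10^10)^(1/4).
T = 357 K.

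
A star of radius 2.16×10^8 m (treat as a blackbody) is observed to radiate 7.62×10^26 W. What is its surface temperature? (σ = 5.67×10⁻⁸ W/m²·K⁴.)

T ≈ 12300 K

A = 4πr² = 4π × (2.16×10^8)² = 5.86×10^17 m².
From P = σAT⁴, T = (P / σA)^(1/4) = (7.62×10^26 / (5.67×10⁻⁸ × 5.86×10^17))^(1/4).
T = (2.29×10^16)^(1/4) = 12300 K.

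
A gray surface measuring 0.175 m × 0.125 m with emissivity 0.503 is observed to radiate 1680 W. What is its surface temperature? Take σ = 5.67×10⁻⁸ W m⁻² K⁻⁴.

A = 0.175 × 0.125 = 0.0219 m².
From P = εσAT⁴, T = (P / εσA)^(1/4) = (1680 / (0.503 × 5.67×10⁻⁸ × 0.0219))^(1/4).
T = (2.69×10^12)^(1/4) = 1280 K.

T ≈ 1280 K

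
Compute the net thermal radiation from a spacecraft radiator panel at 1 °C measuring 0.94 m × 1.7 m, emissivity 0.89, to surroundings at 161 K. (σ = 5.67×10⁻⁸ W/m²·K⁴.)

A = 0.94 × 1.7 = 1.60 m².
Convert: 1 °C = 274 K.
Q = εσA(T⁴ − T_s⁴). T⁴ − T_s⁴ = (274)⁴ − (161)⁴ = 5.64×10^9 − 6.72×10^8 = 4.96×10^9 K⁴.
Q = 0.89 × 5.67×10⁻⁸ × 1.60 × 4.96×10^9 = 400 W.

Q ≈ 400 W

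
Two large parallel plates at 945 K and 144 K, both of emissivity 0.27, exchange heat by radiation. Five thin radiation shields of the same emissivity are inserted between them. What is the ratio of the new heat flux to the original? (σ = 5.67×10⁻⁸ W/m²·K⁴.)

ratio ≈ 0.167

With N identical shields there are N+1 = 6 gaps in series, each with the same radiative resistance, so the flux falls to 1/(N+1) of its unshielded value.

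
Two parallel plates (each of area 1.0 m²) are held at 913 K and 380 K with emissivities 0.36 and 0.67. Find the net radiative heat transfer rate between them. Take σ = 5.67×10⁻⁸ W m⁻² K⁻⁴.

Q ≈ 11700 W

For two large parallel gray plates, q = σ(T₁⁴ − T₂⁴) / (1/ε₁ + 1/ε₂ − 1).
1/ε₁ + 1/ε₂ − 1 = 1/0.36 + 1/0.67 − 1 = 3.270.
T₁⁴ − T₂⁴ = 6.95×10^11 − 2.09×10^10 = 6.74×10^11 K⁴.
q = 5.67×10⁻⁸ × 6.74×10^11 / 3.270 = 11700 W/m².
Q = q·A = 11700 × 1.0 = 11700 W.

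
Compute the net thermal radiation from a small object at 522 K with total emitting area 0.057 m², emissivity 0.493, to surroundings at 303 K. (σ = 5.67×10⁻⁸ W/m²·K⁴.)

Q ≈ 105 W

Q = εσA(T⁴ − T_s⁴). T⁴ − T_s⁴ = (522)⁴ − (303)⁴ = 7.42×10^10 − 8.43×10^9 = 6.58×10^10 K⁴.
Q = 0.493 × 5.67×10⁻⁸ × 0.0570 × 6.58×10^10 = 105 W.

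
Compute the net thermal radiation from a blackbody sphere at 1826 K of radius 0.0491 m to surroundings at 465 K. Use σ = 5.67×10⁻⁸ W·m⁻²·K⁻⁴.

A = 4πr² = 4π × (0.0491)² = 0.0303 m².
Q = σA(T⁴ − T_s⁴). T⁴ − T_s⁴ = (1826)⁴ − (465)⁴ = 1.11×10^13 − 4.68×10^10 = 1.11×10^13 K⁴.
Q = 5.67×10⁻⁸ × 0.0303 × 1.11×10^13 = 19000 W.

Q ≈ 19000 W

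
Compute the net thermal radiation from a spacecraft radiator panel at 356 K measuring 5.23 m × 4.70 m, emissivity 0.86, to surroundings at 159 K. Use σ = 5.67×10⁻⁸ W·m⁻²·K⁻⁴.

Q ≈ 18500 W

A = 5.23 × 4.70 = 24.6 m².
Q = εσA(T⁴ − T_s⁴). T⁴ − T_s⁴ = (356)⁴ − (159)⁴ = 1.61×10^10 − 6.39×10^8 = 1.54×10^10 K⁴.
Q = 0.86 × 5.67×10⁻⁸ × 24.6 × 1.54×10^10 = 18500 W.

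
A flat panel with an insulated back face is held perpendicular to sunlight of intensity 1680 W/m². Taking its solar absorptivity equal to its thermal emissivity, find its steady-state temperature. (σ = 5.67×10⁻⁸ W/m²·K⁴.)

Absorbed flux αS = emitted flux εσT⁴ (one radiating face); with α = ε, T = (S/σ)^(1/4).
T = (1680 / 5.67×10⁻⁸)^(1/4) = (2.96×10^10)^(1/4).
T = 415 K.

T ≈ 415 K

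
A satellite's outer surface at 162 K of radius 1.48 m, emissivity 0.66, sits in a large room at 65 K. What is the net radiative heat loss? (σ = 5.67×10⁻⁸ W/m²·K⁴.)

A = 4πr² = 4π × (1.48)² = 27.5 m².
Q = εσA(T⁴ − T_s⁴). T⁴ − T_s⁴ = (162)⁴ − (65)⁴ = 6.89×10^8 − 1.79×10^7 = 6.71×10^8 K⁴.
Q = 0.66 × 5.67×10⁻⁸ × 27.5 × 6.71×10^8 = 691 W.

Q ≈ 691 W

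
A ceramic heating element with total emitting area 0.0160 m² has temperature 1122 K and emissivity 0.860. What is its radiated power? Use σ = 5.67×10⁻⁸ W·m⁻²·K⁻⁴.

P = εσAT⁴ = 0.860 × 5.67×10⁻⁸ × 0.0160 × (1122)⁴ = 0.860 × 5.67×10⁻⁸ × 0.0160 × 1.58×10^12.
P = 1240 W.

P ≈ 1240 W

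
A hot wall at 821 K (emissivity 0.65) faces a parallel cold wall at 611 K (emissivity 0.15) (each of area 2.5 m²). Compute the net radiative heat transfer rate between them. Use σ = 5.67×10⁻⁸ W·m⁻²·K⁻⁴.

For two large parallel gray plates, q = σ(T₁⁴ − T₂⁴) / (1/ε₁ + 1/ε₂ − 1).
1/ε₁ + 1/ε₂ − 1 = 1/0.65 + 1/0.15 − 1 = 7.205.
T₁⁴ − T₂⁴ = 4.54×10^11 − 1.39×10^11 = 3.15×10^11 K⁴.
q = 5.67×10⁻⁸ × 3.15×10^11 / 7.205 = 2480 W/m².
Q = q·A = 2480 × 2.5 = 6200 W.

Q ≈ 6200 W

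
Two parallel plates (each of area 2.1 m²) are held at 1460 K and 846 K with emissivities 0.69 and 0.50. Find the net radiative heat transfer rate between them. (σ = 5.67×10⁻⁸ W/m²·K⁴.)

For two large parallel gray plates, q = σ(T₁⁴ − T₂⁴) / (1/ε₁ + 1/ε₂ − 1).
1/ε₁ + 1/ε₂ − 1 = 1/0.69 + 1/0.50 − 1 = 2.449.
T₁⁴ − T₂⁴ = 4.54×10^12 − 5.12×10^11 = 4.03×10^12 K⁴.
q = 5.67×10⁻⁸ × 4.03×10^12 / 2.449 = 93300 W/m².
Q = q·A = 93300 × 2.1 = 1.96×10^5 W.

Q ≈ 1.96×10^5 W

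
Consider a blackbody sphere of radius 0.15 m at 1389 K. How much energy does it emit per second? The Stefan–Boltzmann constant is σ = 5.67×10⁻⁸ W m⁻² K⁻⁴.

P ≈ 59700 W

A = 4πr² = 4π × (0.15)² = 0.283 m².
P = σAT⁴ = 5.67×10⁻⁸ × 0.283 × (1389)⁴ = 5.67×10⁻⁸ × 0.283 × 3.72×10^12.
P = 59700 W.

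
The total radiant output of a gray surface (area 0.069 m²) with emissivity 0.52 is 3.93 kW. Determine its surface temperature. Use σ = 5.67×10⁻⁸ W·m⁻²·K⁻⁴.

From P = εσAT⁴, T = (P / εσA)^(1/4) = (3930 / (0.52 × 5.67×10⁻⁸ × 0.0690))^(1/4).
T = (1.93×10^12)^(1/4) = 1180 K.

T ≈ 1180 K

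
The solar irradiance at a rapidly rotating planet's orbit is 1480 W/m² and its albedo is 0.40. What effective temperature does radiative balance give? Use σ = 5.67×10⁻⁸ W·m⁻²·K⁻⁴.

T ≈ 250 K

Power absorbed = (1−a)S·πR²; power emitted = 4πR²σT⁴. Equating and cancelling πR²:
T = ((1−a)S / 4σ)^(1/4) = (888 / (4 × 5.67×10⁻⁸))^(1/4) = (3.92×10^9)^(1/4).
T = 250 K.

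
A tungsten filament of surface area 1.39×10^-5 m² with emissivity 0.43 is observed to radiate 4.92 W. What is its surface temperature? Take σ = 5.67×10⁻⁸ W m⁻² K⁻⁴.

From P = εσAT⁴, T = (P / εσA)^(1/4) = (4.92 / (0.43 × 5.67×10⁻⁸ × 1.39×10^-5))^(1/4).
T = (1.45×10^13)^(1/4) = 1950 K.

T ≈ 1950 K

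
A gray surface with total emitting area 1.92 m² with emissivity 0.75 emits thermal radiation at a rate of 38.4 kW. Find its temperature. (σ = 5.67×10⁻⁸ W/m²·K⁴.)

From P = εσAT⁴, T = (P / εσA)^(1/4) = (38400 / (0.75 × 5.67×10⁻⁸ × 1.92))^(1/4).
T = (4.70×10^11)^(1/4) = 828 K.

T ≈ 828 K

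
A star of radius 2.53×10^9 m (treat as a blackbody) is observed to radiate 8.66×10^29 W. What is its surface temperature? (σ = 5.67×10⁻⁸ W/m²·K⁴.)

T ≈ 20900 K

A = 4πr² = 4π × (2.53×10^9)² = 8.04×10^19 m².
From P = σAT⁴, T = (P / σA)^(1/4) = (8.66×10^29 / (5.67×10⁻⁸ × 8.04×10^19))^(1/4).
T = (1.90×10^17)^(1/4) = 20900 K.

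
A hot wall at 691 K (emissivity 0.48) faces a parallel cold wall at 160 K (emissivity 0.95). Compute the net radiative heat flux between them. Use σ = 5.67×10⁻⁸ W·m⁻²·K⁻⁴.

q ≈ 6030 W/m²

For two large parallel gray plates, q = σ(T₁⁴ − T₂⁴) / (1/ε₁ + 1/ε₂ − 1).
1/ε₁ + 1/ε₂ − 1 = 1/0.48 + 1/0.95 − 1 = 2.136.
T₁⁴ − T₂⁴ = 2.28×10^11 − 6.55×10^8 = 2.27×10^11 K⁴.
q = 5.67×10⁻⁸ × 2.27×10^11 / 2.136 = 6030 W/m².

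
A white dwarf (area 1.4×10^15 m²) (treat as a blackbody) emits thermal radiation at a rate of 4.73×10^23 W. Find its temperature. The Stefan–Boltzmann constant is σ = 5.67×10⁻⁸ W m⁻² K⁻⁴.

From P = σAT⁴, T = (P / σA)^(1/4) = (4.73×10^23 / (5.67×10⁻⁸ × 1.40×10^15))^(1/4).
T = (5.96×10^15)^(1/4) = 8790 K.

T ≈ 8790 K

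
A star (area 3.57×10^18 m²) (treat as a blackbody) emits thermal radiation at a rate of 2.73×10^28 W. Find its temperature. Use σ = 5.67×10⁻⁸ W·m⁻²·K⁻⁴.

T ≈ 19200 K

From P = σAT⁴, T = (P / σA)^(1/4) = (2.73×10^28 / (5.67×10⁻⁸ × 3.57×10^18))^(1/4).
T = (1.35×10^17)^(1/4) = 19200 K.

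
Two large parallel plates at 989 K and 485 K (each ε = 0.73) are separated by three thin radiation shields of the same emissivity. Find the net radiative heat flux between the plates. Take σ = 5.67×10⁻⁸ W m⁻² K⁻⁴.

q ≈ 7340 W/m²

Each of the 4 gaps contributes resistance (2/ε − 1) = 2/0.73 − 1 = 1.740; total = 6.959.
q = σ(T₁⁴ − T₂⁴) / 6.959 = 5.67×10⁻⁸ × 9.01×10^11 / 6.959 = 7340 W/m².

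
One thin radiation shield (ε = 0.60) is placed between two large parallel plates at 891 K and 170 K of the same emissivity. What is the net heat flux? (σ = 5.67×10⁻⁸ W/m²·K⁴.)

Each of the 2 gaps contributes resistance (2/ε − 1) = 2/0.60 − 1 = 2.333; total = 4.667.
q = σ(T₁⁴ − T₂⁴) / 4.667 = 5.67×10⁻⁸ × 6.29×10^11 / 4.667 = 7650 W/m².

q ≈ 7650 W/m²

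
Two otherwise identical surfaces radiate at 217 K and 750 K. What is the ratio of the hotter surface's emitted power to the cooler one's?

P ∝ T⁴, so the ratio is (750/217)⁴ = (3.456)⁴ = 143.

ratio ≈ 143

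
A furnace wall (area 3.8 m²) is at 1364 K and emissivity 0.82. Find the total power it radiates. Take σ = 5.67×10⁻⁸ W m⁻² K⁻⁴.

P ≈ 6.12×10^5 W

P = εσAT⁴ = 0.82 × 5.67×10⁻⁸ × 3.80 × (1364)⁴ = 0.82 × 5.67×10⁻⁸ × 3.80 × 3.46×10^12.
P = 6.12×10^5 W.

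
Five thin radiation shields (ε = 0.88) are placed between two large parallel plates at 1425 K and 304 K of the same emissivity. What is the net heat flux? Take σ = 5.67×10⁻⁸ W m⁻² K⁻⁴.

Each of the 6 gaps contributes resistance (2/ε − 1) = 2/0.88 − 1 = 1.273; total = 7.636.
q = σ(T₁⁴ − T₂⁴) / 7.636 = 5.67×10⁻⁸ × 4.11×10^12 / 7.636 = 30600 W/m².

q ≈ 30600 W/m²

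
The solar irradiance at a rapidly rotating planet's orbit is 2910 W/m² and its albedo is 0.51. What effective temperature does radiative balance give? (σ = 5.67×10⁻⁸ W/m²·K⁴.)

Power absorbed = (1−a)S·πR²; power emitted = 4πR²σT⁴. Equating and cancelling πR²:
T = ((1−a)S / 4σ)^(1/4) = (1430 / (4 × 5.67×10⁻⁸))^(1/4) = (6.29×10^9)^(1/4).
T = 282 K.

T ≈ 282 K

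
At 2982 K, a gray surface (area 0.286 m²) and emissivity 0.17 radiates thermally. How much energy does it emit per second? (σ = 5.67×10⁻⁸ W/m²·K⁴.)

Stefan–Boltzmann: P = εσAT⁴ = 0.17 × 5.67×10⁻⁸ × 0.286 × (2982)⁴ = 0.17 × 5.67×10⁻⁸ × 0.286 × 7.91×10^13.
P = 2.18×10^5 W.

P ≈ 2.18×10^5 W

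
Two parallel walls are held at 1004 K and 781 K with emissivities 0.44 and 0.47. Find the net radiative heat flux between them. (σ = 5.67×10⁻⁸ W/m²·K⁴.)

For two large parallel gray plates, q = σ(T₁⁴ − T₂⁴) / (1/ε₁ + 1/ε₂ − 1).
1/ε₁ + 1/ε₂ − 1 = 1/0.44 + 1/0.47 − 1 = 3.400.
T₁⁴ − T₂⁴ = 1.02×10^12 − 3.72×10^11 = 6.44×10^11 K⁴.
q = 5.67×10⁻⁸ × 6.44×10^11 / 3.400 = 10700 W/m².

q ≈ 10700 W/m²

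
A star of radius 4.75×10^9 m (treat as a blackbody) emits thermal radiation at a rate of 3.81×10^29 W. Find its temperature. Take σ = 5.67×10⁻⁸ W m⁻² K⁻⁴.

T ≈ 12400 K

A = 4πr² = 4π × (4.75×10^9)² = 2.84×10^20 m².
From P = σAT⁴, T = (P / σA)^(1/4) = (3.81×10^29 / (5.67×10⁻⁸ × 2.84×10^20))^(1/4).
T = (2.37×10^16)^(1/4) = 12400 K.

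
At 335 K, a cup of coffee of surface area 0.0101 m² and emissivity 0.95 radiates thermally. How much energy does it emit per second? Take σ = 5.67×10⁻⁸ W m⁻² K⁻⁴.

P ≈ 6.85 W

P = εσAT⁴ = 0.95 × 5.67×10⁻⁸ × 0.0101 × (335)⁴ = 0.95 × 5.67×10⁻⁸ × 0.0101 × 1.26×10^10.
P = 6.85 W.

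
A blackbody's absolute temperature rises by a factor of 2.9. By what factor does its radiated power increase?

P ∝ T⁴, so the power scales as (2.9)⁴ = 70.7.

factor ≈ 70.7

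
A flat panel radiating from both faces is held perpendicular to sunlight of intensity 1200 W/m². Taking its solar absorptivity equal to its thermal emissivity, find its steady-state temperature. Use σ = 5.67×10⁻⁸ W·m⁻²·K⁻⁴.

Absorbed flux αS = emitted flux 2εσT⁴ per unit area; with α = ε this gives T = (S/2σ)^(1/4).
T = (1200 / (2 × 5.67×10⁻⁸))^(1/4) = (1.06×10^10)^(1/4).
T = 321 K.

T ≈ 321 K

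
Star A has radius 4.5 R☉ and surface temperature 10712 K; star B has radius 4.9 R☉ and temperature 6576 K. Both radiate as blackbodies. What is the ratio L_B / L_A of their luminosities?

L = 4πR²σT⁴ ∝ R²T⁴, so L_B/L_A = (4.9/4.5)² × (6576/10712)⁴ = 1.19 × 0.142 = 0.168.

L_B/L_A ≈ 0.168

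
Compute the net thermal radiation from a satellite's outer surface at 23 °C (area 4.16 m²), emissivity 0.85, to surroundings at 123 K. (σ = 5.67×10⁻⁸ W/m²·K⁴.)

Q ≈ 1490 W

Convert: 23 °C = 296 K.
Q = εσA(T⁴ − T_s⁴). T⁴ − T_s⁴ = (296)⁴ − (123)⁴ = 7.68×10^9 − 2.29×10^8 = 7.45×10^9 K⁴.
Q = 0.85 × 5.67×10⁻⁸ × 4.16 × 7.45×10^9 = 1490 W.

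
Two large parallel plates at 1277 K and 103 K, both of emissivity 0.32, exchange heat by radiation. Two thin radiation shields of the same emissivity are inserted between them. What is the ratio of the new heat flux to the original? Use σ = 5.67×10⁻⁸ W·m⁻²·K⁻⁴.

With N identical shields there are N+1 = 3 gaps in series, each with the same radiative resistance, so the flux falls to 1/(N+1) of its unshielded value.

ratio ≈ 0.333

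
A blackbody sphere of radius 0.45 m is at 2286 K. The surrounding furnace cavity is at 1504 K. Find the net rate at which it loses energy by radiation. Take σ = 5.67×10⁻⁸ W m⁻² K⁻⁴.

A = 4πr² = 4π × (0.45)² = 2.54 m².
Q = σA(T⁴ − T_s⁴). T⁴ − T_s⁴ = (2286)⁴ − (1504)⁴ = 2.73×10^13 − 5.12×10^12 = 2.22×10^13 K⁴.
Q = 5.67×10⁻⁸ × 2.54 × 2.22×10^13 = 3.20×10^6 W.

Q ≈ 3.20×10^6 W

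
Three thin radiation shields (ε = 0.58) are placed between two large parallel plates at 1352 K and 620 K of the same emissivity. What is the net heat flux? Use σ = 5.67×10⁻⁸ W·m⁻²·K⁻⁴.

q ≈ 18500 W/m²

Each of the 4 gaps contributes resistance (2/ε − 1) = 2/0.58 − 1 = 2.448; total = 9.793.
q = σ(T₁⁴ − T₂⁴) / 9.793 = 5.67×10⁻⁸ × 3.19×10^12 / 9.793 = 18500 W/m².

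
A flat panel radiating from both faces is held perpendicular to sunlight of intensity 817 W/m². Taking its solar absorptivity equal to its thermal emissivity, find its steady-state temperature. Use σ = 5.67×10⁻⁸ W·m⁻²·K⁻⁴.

T ≈ 291 K

Absorbed flux αS = emitted flux 2εσT⁴ per unit area; with α = ε this gives T = (S/2σ)^(1/4).
T = (817 / (2 × 5.67×10⁻⁸))^(1/4) = (7.20×10^9)^(1/4).
T = 291 K.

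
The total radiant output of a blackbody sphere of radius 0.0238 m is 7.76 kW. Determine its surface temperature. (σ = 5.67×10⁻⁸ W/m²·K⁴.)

T ≈ 2090 K

A = 4πr² = 4π × (0.0238)² = 7.12×10^-3 m².
From P = σAT⁴, T = (P / σA)^(1/4) = (7760 / (5.67×10⁻⁸ × 7.12×10^-3))^(1/4).
T = (1.92×10^13)^(1/4) = 2090 K.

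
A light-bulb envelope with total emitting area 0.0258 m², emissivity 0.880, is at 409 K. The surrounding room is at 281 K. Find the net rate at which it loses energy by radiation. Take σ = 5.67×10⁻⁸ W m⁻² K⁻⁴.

Q ≈ 28.0 W

Q = εσA(T⁴ − T_s⁴). T⁴ − T_s⁴ = (409)⁴ − (281)⁴ = 2.80×10^10 − 6.23×10^9 = 2.17×10^10 K⁴.
Q = 0.880 × 5.67×10⁻⁸ × 0.0258 × 2.17×10^10 = 28.0 W.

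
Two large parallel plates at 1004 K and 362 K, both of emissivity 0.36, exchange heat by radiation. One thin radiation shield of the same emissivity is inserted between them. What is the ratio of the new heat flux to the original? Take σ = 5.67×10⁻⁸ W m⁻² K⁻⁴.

ratio ≈ 0.500

With N identical shields there are N+1 = 2 gaps in series, each with the same radiative resistance, so the flux falls to 1/(N+1) of its unshielded value.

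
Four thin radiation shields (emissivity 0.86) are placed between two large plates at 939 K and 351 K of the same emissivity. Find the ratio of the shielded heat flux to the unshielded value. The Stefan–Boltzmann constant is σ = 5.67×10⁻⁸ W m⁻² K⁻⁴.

ratio ≈ 0.200

With N identical shields there are N+1 = 5 gaps in series, each with the same radiative resistance, so the flux falls to 1/(N+1) of its unshielded value.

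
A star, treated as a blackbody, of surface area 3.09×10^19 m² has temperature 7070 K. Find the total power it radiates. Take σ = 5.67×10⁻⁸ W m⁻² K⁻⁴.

P = σAT⁴ = 5.67×10⁻⁸ × 3.09×10^19 × (7070)⁴ = 5.67×10⁻⁸ × 3.09×10^19 × 2.50×10^15.
P = 4.38×10^27 W.

P ≈ 4.38×10^27 W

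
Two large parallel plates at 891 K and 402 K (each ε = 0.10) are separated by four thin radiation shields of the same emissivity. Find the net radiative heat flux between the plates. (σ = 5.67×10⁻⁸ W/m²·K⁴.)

q ≈ 361 W/m²

Each of the 5 gaps contributes resistance (2/ε − 1) = 2/0.10 − 1 = 19.00; total = 95.00.
q = σ(T₁⁴ − T₂⁴) / 95.00 = 5.67×10⁻⁸ × 6.04×10^11 / 95.00 = 361 W/m².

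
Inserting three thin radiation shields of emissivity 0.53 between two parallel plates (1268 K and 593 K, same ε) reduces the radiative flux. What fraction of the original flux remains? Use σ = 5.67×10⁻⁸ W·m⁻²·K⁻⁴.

With N identical shields there are N+1 = 4 gaps in series, each with the same radiative resistance, so the flux falls to 1/(N+1) of its unshielded value.

ratio ≈ 0.250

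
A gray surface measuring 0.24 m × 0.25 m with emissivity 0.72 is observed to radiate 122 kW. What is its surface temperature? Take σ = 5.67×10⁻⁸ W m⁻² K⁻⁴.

A = 0.24 × 0.25 = 0.0600 m².
From P = εσAT⁴, T = (P / εσA)^(1/4) = (1.22×10^5 / (0.72 × 5.67×10⁻⁸ × 0.0600))^(1/4).
T = (4.98×10^13)^(1/4) = 2660 K.

T ≈ 2660 K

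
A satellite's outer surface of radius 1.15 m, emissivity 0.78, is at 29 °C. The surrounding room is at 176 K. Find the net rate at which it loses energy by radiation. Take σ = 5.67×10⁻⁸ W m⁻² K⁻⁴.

A = 4πr² = 4π × (1.15)² = 16.6 m².
Convert: 29 °C = 302 K.
Q = εσA(T⁴ − T_s⁴). T⁴ − T_s⁴ = (302)⁴ − (176)⁴ = 8.32×10^9 − 9.60×10^8 = 7.36×10^9 K⁴.
Q = 0.78 × 5.67×10⁻⁸ × 16.6 × 7.36×10^9 = 5410 W.

Q ≈ 5410 W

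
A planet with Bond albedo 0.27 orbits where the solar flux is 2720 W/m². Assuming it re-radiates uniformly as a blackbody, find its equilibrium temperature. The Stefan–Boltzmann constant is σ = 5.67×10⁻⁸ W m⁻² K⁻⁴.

T ≈ 306 K

Power absorbed = (1−a)S·πR²; power emitted = 4πR²σT⁴. Equating and cancelling πR²:
T = ((1−a)S / 4σ)^(1/4) = (1990 / (4 × 5.67×10⁻⁸))^(1/4) = (8.75×10^9)^(1/4).
T = 306 K.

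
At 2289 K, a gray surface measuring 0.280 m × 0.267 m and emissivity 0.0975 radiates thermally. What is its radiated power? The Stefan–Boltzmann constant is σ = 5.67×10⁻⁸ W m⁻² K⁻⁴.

A = 0.280 × 0.267 = 0.0748 m².
P = εσAT⁴ = 0.0975 × 5.67×10⁻⁸ × 0.0748 × (2289)⁴ = 0.0975 × 5.67×10⁻⁸ × 0.0748 × 2.75×10^13.
P = 11300 W.

P ≈ 11300 W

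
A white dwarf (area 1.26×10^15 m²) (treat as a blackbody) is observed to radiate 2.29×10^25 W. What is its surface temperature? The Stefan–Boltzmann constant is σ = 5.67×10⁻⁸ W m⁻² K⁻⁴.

T ≈ 23800 K

From P = σAT⁴, T = (P / σA)^(1/4) = (2.29×10^25 / (5.67×10⁻⁸ × 1.26×10^15))^(1/4).
T = (3.21×10^17)^(1/4) = 23800 K.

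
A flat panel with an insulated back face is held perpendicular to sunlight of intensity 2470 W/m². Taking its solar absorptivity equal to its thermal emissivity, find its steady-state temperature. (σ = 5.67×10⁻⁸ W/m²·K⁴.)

Absorbed flux αS = emitted flux εσT⁴ (one radiating face); with α = ε, T = (S/σ)^(1/4).
T = (2470 / 5.67×10⁻⁸)^(1/4) = (4.36×10^10)^(1/4).
T = 457 K.

T ≈ 457 K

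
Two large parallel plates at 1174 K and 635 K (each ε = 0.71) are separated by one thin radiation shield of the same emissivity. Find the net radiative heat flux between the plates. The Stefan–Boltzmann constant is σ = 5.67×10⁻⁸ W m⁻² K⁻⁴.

q ≈ 27100 W/m²

Each of the 2 gaps contributes resistance (2/ε − 1) = 2/0.71 − 1 = 1.817; total = 3.634.
q = σ(T₁⁴ − T₂⁴) / 3.634 = 5.67×10⁻⁸ × 1.74×10^12 / 3.634 = 27100 W/m².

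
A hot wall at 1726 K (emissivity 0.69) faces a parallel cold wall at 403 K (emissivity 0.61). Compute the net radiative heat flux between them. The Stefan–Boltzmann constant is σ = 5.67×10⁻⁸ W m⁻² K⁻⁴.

q ≈ 2.40×10^5 W/m²

For two large parallel gray plates, q = σ(T₁⁴ − T₂⁴) / (1/ε₁ + 1/ε₂ − 1).
1/ε₁ + 1/ε₂ − 1 = 1/0.69 + 1/0.61 − 1 = 2.089.
T₁⁴ − T₂⁴ = 8.87×10^12 − 2.64×10^10 = 8.85×10^12 K⁴.
q = 5.67×10⁻⁸ × 8.85×10^12 / 2.089 = 2.40×10^5 W/m².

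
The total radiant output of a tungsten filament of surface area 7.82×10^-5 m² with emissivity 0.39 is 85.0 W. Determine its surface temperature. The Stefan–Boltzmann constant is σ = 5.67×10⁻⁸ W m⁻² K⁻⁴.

From P = εσAT⁴, T = (P / εσA)^(1/4) = (85.0 / (0.39 × 5.67×10⁻⁸ × 7.82×10^-5))^(1/4).
T = (4.92×10^13)^(1/4) = 2650 K.

T ≈ 2650 K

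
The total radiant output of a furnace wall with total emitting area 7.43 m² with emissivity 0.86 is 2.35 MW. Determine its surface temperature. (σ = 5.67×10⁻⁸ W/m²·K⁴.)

From P = εσAT⁴, T = (P / εσA)^(1/4) = (2.35×10^6 / (0.86 × 5.67×10⁻⁸ × 7.43))^(1/4).
T = (6.49×10^12)^(1/4) = 1600 K.

T ≈ 1600 K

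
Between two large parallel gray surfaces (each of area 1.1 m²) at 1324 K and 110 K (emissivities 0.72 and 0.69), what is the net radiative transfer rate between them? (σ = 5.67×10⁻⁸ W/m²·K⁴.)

Q ≈ 1.04×10^5 W

For two large parallel gray plates, q = σ(T₁⁴ − T₂⁴) / (1/ε₁ + 1/ε₂ − 1).
1/ε₁ + 1/ε₂ − 1 = 1/0.72 + 1/0.69 − 1 = 1.838.
T₁⁴ − T₂⁴ = 3.07×10^12 − 1.46×10^8 = 3.07×10^12 K⁴.
q = 5.67×10⁻⁸ × 3.07×10^12 / 1.838 = 94800 W/m².
Q = q·A = 94800 × 1.1 = 1.04×10^5 W.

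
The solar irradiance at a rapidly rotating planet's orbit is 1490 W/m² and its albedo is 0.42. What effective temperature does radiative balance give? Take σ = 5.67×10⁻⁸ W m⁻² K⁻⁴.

Power absorbed = (1−a)S·πR²; power emitted = 4πR²σT⁴. Equating and cancelling πR²:
T = ((1−a)S / 4σ)^(1/4) = (864 / (4 × 5.67×10⁻⁸))^(1/4) = (3.81×10^9)^(1/4).
T = 248 K.

T ≈ 248 K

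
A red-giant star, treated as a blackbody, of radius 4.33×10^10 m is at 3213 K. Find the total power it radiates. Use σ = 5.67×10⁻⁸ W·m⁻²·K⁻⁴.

A = 4πr² = 4π × (4.33×10^10)² = 2.36×10^22 m².
P = σAT⁴ = 5.67×10⁻⁸ × 2.36×10^22 × (3213)⁴ = 5.67×10⁻⁸ × 2.36×10^22 × 1.07×10^14.
P = 1.42×10^29 W.

P ≈ 1.42×10^29 W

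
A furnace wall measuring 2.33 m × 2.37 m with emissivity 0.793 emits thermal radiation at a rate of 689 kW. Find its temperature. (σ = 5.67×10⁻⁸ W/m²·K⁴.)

T ≈ 1290 K

A = 2.33 × 2.37 = 5.52 m².
From P = εσAT⁴, T = (P / εσA)^(1/4) = (6.89×10^5 / (0.793 × 5.67×10⁻⁸ × 5.52))^(1/4).
T = (2.77×10^12)^(1/4) = 1290 K.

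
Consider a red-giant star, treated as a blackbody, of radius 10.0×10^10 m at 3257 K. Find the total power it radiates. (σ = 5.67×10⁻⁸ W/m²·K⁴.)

A = 4πr² = 4π × (10.0×10^10)² = 1.26×10^23 m².
P = σAT⁴ = 5.67×10⁻⁸ × 1.26×10^23 × (3257)⁴ = 5.67×10⁻⁸ × 1.26×10^23 × 1.13×10^14.
P = 8.02×10^29 W.

P ≈ 8.02×10^29 W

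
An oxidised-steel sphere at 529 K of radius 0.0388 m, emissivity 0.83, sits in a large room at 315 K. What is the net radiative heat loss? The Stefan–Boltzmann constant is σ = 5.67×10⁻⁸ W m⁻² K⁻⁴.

A = 4πr² = 4π × (0.0388)² = 0.0189 m².
Q = εσA(T⁴ − T_s⁴). T⁴ − T_s⁴ = (529)⁴ − (315)⁴ = 7.83×10^10 − 9.85×10^9 = 6.85×10^10 K⁴.
Q = 0.83 × 5.67×10⁻⁸ × 0.0189 × 6.85×10^10 = 61.0 W.

Q ≈ 61.0 W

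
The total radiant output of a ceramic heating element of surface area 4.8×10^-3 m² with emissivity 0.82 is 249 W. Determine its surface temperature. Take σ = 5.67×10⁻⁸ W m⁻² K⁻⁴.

T ≈ 1030 K

From P = εσAT⁴, T = (P / εσA)^(1/4) = (249 / (0.82 × 5.67×10⁻⁸ × 4.80×10^-3))^(1/4).
T = (1.12×10^12)^(1/4) = 1030 K.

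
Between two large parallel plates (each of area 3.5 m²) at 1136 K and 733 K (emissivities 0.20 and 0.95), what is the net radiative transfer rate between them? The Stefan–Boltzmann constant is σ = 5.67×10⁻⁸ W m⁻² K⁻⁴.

For two large parallel gray plates, q = σ(T₁⁴ − T₂⁴) / (1/ε₁ + 1/ε₂ − 1).
1/ε₁ + 1/ε₂ − 1 = 1/0.20 + 1/0.95 − 1 = 5.053.
T₁⁴ − T₂⁴ = 1.67×10^12 − 2.89×10^11 = 1.38×10^12 K⁴.
q = 5.67×10⁻⁸ × 1.38×10^12 / 5.053 = 15400 W/m².
Q = q·A = 15400 × 3.5 = 54100 W.

Q ≈ 54100 W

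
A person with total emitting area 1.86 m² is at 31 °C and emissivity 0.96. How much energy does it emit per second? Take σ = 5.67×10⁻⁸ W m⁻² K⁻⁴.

P ≈ 865 W

31 °C = 304 K.
Stefan–Boltzmann: P = εσAT⁴ = 0.96 × 5.67×10⁻⁸ × 1.86 × (304)⁴ = 0.96 × 5.67×10⁻⁸ × 1.86 × 8.54×10^9.
P = 865 W.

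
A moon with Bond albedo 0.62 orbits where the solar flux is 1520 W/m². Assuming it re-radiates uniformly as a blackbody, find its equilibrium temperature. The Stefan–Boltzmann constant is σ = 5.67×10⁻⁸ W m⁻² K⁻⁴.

T ≈ 225 K

Power absorbed = (1−a)S·πR²; power emitted = 4πR²σT⁴. Equating and cancelling πR²:
T = ((1−a)S / 4σ)^(1/4) = (578 / (4 × 5.67×10⁻⁸))^(1/4) = (2.55×10^9)^(1/4).
T = 225 K.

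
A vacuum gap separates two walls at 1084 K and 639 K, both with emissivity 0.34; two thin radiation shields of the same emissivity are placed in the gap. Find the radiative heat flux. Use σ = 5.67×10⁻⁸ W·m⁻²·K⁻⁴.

Each of the 3 gaps contributes resistance (2/ε − 1) = 2/0.34 − 1 = 4.882; total = 14.65.
q = σ(T₁⁴ − T₂⁴) / 14.65 = 5.67×10⁻⁸ × 1.21×10^12 / 14.65 = 4700 W/m².

q ≈ 4700 W/m²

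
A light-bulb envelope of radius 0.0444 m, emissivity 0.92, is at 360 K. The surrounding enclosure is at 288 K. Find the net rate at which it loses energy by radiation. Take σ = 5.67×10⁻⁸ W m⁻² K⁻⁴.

Q ≈ 12.8 W

A = 4πr² = 4π × (0.0444)² = 0.0248 m².
Q = εσA(T⁴ − T_s⁴). T⁴ − T_s⁴ = (360)⁴ − (288)⁴ = 1.68×10^10 − 6.88×10^9 = 9.92×10^9 K⁴.
Q = 0.92 × 5.67×10⁻⁸ × 0.0248 × 9.92×10^9 = 12.8 W.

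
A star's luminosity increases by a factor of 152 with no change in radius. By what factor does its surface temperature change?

P ∝ T⁴ ⇒ T ∝ P^(1/4), so T scales by (152)^(1/4) = 3.51.

factor ≈ 3.51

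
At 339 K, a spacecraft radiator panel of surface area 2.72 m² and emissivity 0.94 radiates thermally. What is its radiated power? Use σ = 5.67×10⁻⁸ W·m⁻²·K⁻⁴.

Stefan–Boltzmann: P = εσAT⁴ = 0.94 × 5.67×10⁻⁸ × 2.72 × (339)⁴ = 0.94 × 5.67×10⁻⁸ × 2.72 × 1.32×10^10.
P = 1910 W.

P ≈ 1910 W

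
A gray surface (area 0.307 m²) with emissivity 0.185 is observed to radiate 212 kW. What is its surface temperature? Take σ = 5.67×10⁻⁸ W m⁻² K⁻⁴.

From P = εσAT⁴, T = (P / εσA)^(1/4) = (2.12×10^5 / (0.185 × 5.67×10⁻⁸ × 0.307))^(1/4).
T = (6.58×10^13)^(1/4) = 2850 K.

T ≈ 2850 K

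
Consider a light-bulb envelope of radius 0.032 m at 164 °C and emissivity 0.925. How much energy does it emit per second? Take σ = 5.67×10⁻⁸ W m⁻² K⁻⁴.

P ≈ 24.6 W

A = 4πr² = 4π × (0.032)² = 0.0129 m².
164 °C = 437 K.
Stefan–Boltzmann: P = εσAT⁴ = 0.925 × 5.67×10⁻⁸ × 0.0129 × (437)⁴ = 0.925 × 5.67×10⁻⁸ × 0.0129 × 3.65×10^10.
P = 24.6 W.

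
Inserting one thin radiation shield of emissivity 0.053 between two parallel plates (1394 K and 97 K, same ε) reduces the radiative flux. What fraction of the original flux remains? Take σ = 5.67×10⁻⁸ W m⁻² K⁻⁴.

With N identical shields there are N+1 = 2 gaps in series, each with the same radiative resistance, so the flux falls to 1/(N+1) of its unshielded value.

ratio ≈ 0.500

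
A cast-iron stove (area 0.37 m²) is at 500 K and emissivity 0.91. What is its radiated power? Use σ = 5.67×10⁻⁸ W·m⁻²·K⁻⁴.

P ≈ 1190 W

Stefan–Boltzmann: P = εσAT⁴ = 0.91 × 5.67×10⁻⁸ × 0.370 × (500)⁴ = 0.91 × 5.67×10⁻⁸ × 0.370 × 6.25×10^10.
P = 1190 W.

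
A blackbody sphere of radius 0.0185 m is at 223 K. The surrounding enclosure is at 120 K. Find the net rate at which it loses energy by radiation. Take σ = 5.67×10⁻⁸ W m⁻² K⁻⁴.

Q ≈ 0.552 W

A = 4πr² = 4π × (0.0185)² = 4.30×10^-3 m².
Q = σA(T⁴ − T_s⁴). T⁴ − T_s⁴ = (223)⁴ − (120)⁴ = 2.47×10^9 − 2.07×10^8 = 2.27×10^9 K⁴.
Q = 5.67×10⁻⁸ × 4.30×10^-3 × 2.27×10^9 = 0.552 W.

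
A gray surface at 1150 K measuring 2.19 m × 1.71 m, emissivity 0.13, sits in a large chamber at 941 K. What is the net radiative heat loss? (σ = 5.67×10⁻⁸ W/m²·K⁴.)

A = 2.19 × 1.71 = 3.74 m².
Q = εσA(T⁴ − T_s⁴). T⁴ − T_s⁴ = (1150)⁴ − (941)⁴ = 1.75×10^12 − 7.84×10^11 = 9.65×10^11 K⁴.
Q = 0.13 × 5.67×10⁻⁸ × 3.74 × 9.65×10^11 = 26600 W.

Q ≈ 26600 W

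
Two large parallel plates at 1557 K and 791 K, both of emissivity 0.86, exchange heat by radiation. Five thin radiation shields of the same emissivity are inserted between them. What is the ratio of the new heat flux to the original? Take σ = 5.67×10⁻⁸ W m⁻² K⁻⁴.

ratio ≈ 0.167

With N identical shields there are N+1 = 6 gaps in series, each with the same radiative resistance, so the flux falls to 1/(N+1) of its unshielded value.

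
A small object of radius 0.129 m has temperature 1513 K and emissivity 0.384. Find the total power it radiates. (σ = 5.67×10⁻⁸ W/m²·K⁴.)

A = 4πr² = 4π × (0.129)² = 0.209 m².
P = εσAT⁴ = 0.384 × 5.67×10⁻⁸ × 0.209 × (1513)⁴ = 0.384 × 5.67×10⁻⁸ × 0.209 × 5.24×10^12.
P = 23900 W.

P ≈ 23900 W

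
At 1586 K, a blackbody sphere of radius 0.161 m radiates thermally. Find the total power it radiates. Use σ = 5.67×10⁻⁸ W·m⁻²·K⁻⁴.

P ≈ 1.17×10^5 W

A = 4πr² = 4π × (0.161)² = 0.326 m².
P = σAT⁴ = 5.67×10⁻⁸ × 0.326 × (1586)⁴ = 5.67×10⁻⁸ × 0.326 × 6.33×10^12.
P = 1.17×10^5 W.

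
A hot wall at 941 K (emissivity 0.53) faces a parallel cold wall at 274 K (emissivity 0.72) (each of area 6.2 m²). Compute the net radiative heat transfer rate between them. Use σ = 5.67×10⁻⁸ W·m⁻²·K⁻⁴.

For two large parallel gray plates, q = σ(T₁⁴ − T₂⁴) / (1/ε₁ + 1/ε₂ − 1).
1/ε₁ + 1/ε₂ − 1 = 1/0.53 + 1/0.72 − 1 = 2.276.
T₁⁴ − T₂⁴ = 7.84×10^11 − 5.64×10^9 = 7.78×10^11 K⁴.
q = 5.67×10⁻⁸ × 7.78×10^11 / 2.276 = 19400 W/m².
Q = q·A = 19400 × 6.2 = 1.20×10^5 W.

Q ≈ 1.20×10^5 W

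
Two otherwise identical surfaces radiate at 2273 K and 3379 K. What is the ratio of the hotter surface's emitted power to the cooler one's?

P ∝ T⁴, so the ratio is (3379/2273)⁴ = (1.487)⁴ = 4.88.

ratio ≈ 4.88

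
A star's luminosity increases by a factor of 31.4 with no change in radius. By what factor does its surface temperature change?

P ∝ T⁴ ⇒ T ∝ P^(1/4), so T scales by (31.4)^(1/4) = 2.37.

factor ≈ 2.37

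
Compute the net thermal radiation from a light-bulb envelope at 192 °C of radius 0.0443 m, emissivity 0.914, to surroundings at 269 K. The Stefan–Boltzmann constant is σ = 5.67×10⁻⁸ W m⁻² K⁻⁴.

Q ≈ 53.1 W

A = 4πr² = 4π × (0.0443)² = 0.0247 m².
Convert: 192 °C = 465 K.
Q = εσA(T⁴ − T_s⁴). T⁴ − T_s⁴ = (465)⁴ − (269)⁴ = 4.68×10^10 − 5.24×10^9 = 4.15×10^10 K⁴.
Q = 0.914 × 5.67×10⁻⁸ × 0.0247 × 4.15×10^10 = 53.1 W.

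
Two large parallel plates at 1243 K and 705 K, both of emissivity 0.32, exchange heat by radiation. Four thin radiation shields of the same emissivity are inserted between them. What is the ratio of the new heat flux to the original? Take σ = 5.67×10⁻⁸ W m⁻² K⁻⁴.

ratio ≈ 0.200

With N identical shields there are N+1 = 5 gaps in series, each with the same radiative resistance, so the flux falls to 1/(N+1) of its unshielded value.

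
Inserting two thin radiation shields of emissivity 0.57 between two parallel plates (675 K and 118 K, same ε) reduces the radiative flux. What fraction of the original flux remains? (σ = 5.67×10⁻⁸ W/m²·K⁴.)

With N identical shields there are N+1 = 3 gaps in series, each with the same radiative resistance, so the flux falls to 1/(N+1) of its unshielded value.

ratio ≈ 0.333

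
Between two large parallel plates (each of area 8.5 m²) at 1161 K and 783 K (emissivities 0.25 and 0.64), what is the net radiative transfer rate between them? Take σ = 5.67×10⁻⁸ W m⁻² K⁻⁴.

For two large parallel gray plates, q = σ(T₁⁴ − T₂⁴) / (1/ε₁ + 1/ε₂ − 1).
1/ε₁ + 1/ε₂ − 1 = 1/0.25 + 1/0.64 − 1 = 4.562.
T₁⁴ − T₂⁴ = 1.82×10^12 − 3.76×10^11 = 1.44×10^12 K⁴.
q = 5.67×10⁻⁸ × 1.44×10^12 / 4.562 = 17900 W/m².
Q = q·A = 17900 × 8.5 = 1.52×10^5 W.

Q ≈ 1.52×10^5 W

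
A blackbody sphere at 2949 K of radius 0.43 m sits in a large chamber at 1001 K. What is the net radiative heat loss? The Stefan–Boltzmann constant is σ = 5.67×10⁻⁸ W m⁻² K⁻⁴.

Q ≈ 9.83×10^6 W

A = 4πr² = 4π × (0.43)² = 2.32 m².
Q = σA(T⁴ − T_s⁴). T⁴ − T_s⁴ = (2949)⁴ − (1001)⁴ = 7.56×10^13 − 1.00×10^12 = 7.46×10^13 K⁴.
Q = 5.67×10⁻⁸ × 2.32 × 7.46×10^13 = 9.83×10^6 W.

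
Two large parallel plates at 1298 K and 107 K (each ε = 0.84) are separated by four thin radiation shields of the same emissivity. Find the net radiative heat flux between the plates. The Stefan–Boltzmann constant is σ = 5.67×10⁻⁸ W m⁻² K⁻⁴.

q ≈ 23300 W/m²

Each of the 5 gaps contributes resistance (2/ε − 1) = 2/0.84 − 1 = 1.381; total = 6.905.
q = σ(T₁⁴ − T₂⁴) / 6.905 = 5.67×10⁻⁸ × 2.84×10^12 / 6.905 = 23300 W/m².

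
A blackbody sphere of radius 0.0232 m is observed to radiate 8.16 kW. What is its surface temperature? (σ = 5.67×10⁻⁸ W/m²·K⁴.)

A = 4πr² = 4π × (0.0232)² = 6.76×10^-3 m².
From P = σAT⁴, T = (P / σA)^(1/4) = (8160 / (5.67×10⁻⁸ × 6.76×10^-3))^(1/4).
T = (2.13×10^13)^(1/4) = 2150 K.

T ≈ 2150 K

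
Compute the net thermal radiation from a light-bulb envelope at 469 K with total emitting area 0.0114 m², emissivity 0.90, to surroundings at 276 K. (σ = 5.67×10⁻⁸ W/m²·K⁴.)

Q = εσA(T⁴ − T_s⁴). T⁴ − T_s⁴ = (469)⁴ − (276)⁴ = 4.84×10^10 − 5.80×10^9 = 4.26×10^10 K⁴.
Q = 0.90 × 5.67×10⁻⁸ × 0.0114 × 4.26×10^10 = 24.8 W.

Q ≈ 24.8 W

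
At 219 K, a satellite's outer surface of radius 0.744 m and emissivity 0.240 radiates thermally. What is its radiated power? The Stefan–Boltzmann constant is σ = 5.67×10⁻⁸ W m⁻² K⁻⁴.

P ≈ 218 W

A = 4πr² = 4π × (0.744)² = 6.96 m².
Stefan–Boltzmann: P = εσAT⁴ = 0.240 × 5.67×10⁻⁸ × 6.96 × (219)⁴ = 0.240 × 5.67×10⁻⁸ × 6.96 × 2.30×10^9.
P = 218 W.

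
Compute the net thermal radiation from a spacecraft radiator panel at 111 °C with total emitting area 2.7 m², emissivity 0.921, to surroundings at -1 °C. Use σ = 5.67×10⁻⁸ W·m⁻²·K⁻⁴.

Convert: 111 °C = 384 K; -1 °C = 272 K.
Q = εσA(T⁴ − T_s⁴). T⁴ − T_s⁴ = (384)⁴ − (272)⁴ = 2.17×10^10 − 5.47×10^9 = 1.63×10^10 K⁴.
Q = 0.921 × 5.67×10⁻⁸ × 2.70 × 1.63×10^10 = 2290 W.

Q ≈ 2290 W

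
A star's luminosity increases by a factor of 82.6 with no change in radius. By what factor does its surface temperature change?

P ∝ T⁴ ⇒ T ∝ P^(1/4), so T scales by (82.6)^(1/4) = 3.01.

factor ≈ 3.01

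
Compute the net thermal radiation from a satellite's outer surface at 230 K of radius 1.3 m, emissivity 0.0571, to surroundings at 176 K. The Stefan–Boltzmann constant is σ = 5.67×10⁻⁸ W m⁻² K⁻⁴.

A = 4πr² = 4π × (1.3)² = 21.2 m².
Q = εσA(T⁴ − T_s⁴). T⁴ − T_s⁴ = (230)⁴ − (176)⁴ = 2.80×10^9 − 9.60×10^8 = 1.84×10^9 K⁴.
Q = 0.0571 × 5.67×10⁻⁸ × 21.2 × 1.84×10^9 = 126 W.

Q ≈ 126 W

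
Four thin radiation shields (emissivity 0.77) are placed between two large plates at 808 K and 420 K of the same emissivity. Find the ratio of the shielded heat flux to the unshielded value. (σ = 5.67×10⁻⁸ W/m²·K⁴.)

ratio ≈ 0.200

With N identical shields there are N+1 = 5 gaps in series, each with the same radiative resistance, so the flux falls to 1/(N+1) of its unshielded value.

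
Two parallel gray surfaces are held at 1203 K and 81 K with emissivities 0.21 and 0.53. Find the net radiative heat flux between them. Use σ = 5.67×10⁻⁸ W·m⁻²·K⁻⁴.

For two large parallel gray plates, q = σ(T₁⁴ − T₂⁴) / (1/ε₁ + 1/ε₂ − 1).
1/ε₁ + 1/ε₂ − 1 = 1/0.21 + 1/0.53 − 1 = 5.649.
T₁⁴ − T₂⁴ = 2.09×10^12 − 4.30×10^7 = 2.09×10^12 K⁴.
q = 5.67×10⁻⁸ × 2.09×10^12 / 5.649 = 21000 W/m².

q ≈ 21000 W/m²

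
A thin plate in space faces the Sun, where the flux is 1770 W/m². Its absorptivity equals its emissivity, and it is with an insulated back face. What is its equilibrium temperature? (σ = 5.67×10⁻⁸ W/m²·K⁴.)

T ≈ 420 K

Absorbed flux αS = emitted flux εσT⁴ (one radiating face); with α = ε, T = (S/σ)^(1/4).
T = (1770 / 5.67×10⁻⁸)^(1/4) = (3.12×10^10)^(1/4).
T = 420 K.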